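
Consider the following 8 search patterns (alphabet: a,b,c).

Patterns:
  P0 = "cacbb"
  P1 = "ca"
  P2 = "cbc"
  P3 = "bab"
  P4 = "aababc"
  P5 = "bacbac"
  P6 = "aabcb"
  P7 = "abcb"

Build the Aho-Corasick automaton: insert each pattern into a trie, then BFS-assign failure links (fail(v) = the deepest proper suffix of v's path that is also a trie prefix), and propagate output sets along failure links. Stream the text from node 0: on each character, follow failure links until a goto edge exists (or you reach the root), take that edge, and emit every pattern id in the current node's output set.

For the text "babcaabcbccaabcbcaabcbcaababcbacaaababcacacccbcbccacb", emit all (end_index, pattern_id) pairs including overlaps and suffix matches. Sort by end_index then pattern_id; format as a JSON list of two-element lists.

Build:
Trie nodes:
  n0 'ε': a→11 b→8 c→1
  n1 'c': a→2 b→6
  n2 'ca': c→3  ←P1
  n3 'cac': b→4
  n4 'cacb': b→5
  n5 'cacbb': ·  ←P0
  n6 'cb': c→7
  n7 'cbc': ·  ←P2
  n8 'b': a→9
  n9 'ba': b→10 c→17
  n10 'bab': ·  ←P3
  n11 'a': a→12 b→23
  n12 'aa': b→13
  n13 'aab': a→14 c→21
  n14 'aaba': b→15
  n15 'aabab': c→16
  n16 'aababc': ·  ←P4
  n17 'bac': b→18
  n18 'bacb': a→19
  n19 'bacba': c→20
  n20 'bacbac': ·  ←P5
  n21 'aabc': b→22
  n22 'aabcb': ·  ←P6
  n23 'ab': c→24
  n24 'abc': b→25
  n25 'abcb': ·  ←P7

BFS fail/out derivation:
  fail(1) 'c': from fail(0)=0 chase 'c': 0 ⇒ 0;  out=∅∪out(0)=∅
  fail(8) 'b': from fail(0)=0 chase 'b': 0 ⇒ 0;  out=∅∪out(0)=∅
  fail(11) 'a': from fail(0)=0 chase 'a': 0 ⇒ 0;  out=∅∪out(0)=∅
  fail(2) 'ca': from fail(1)=0 chase 'a': 0 ⇒ 11;  out={1}∪out(11)={1}
  fail(6) 'cb': from fail(1)=0 chase 'b': 0 ⇒ 8;  out=∅∪out(8)=∅
  fail(9) 'ba': from fail(8)=0 chase 'a': 0 ⇒ 11;  out=∅∪out(11)=∅
  fail(12) 'aa': from fail(11)=0 chase 'a': 0 ⇒ 11;  out=∅∪out(11)=∅
  fail(23) 'ab': from fail(11)=0 chase 'b': 0 ⇒ 8;  out=∅∪out(8)=∅
  fail(3) 'cac': from fail(2)=11 chase 'c': 11→0 ⇒ 1;  out=∅∪out(1)=∅
  fail(7) 'cbc': from fail(6)=8 chase 'c': 8→0 ⇒ 1;  out={2}∪out(1)={2}
  fail(10) 'bab': from fail(9)=11 chase 'b': 11 ⇒ 23;  out={3}∪out(23)={3}
  fail(13) 'aab': from fail(12)=11 chase 'b': 11 ⇒ 23;  out=∅∪out(23)=∅
  fail(17) 'bac': from fail(9)=11 chase 'c': 11→0 ⇒ 1;  out=∅∪out(1)=∅
  fail(24) 'abc': from fail(23)=8 chase 'c': 8→0 ⇒ 1;  out=∅∪out(1)=∅
  fail(4) 'cacb': from fail(3)=1 chase 'b': 1 ⇒ 6;  out=∅∪out(6)=∅
  fail(14) 'aaba': from fail(13)=23 chase 'a': 23→8 ⇒ 9;  out=∅∪out(9)=∅
  fail(18) 'bacb': from fail(17)=1 chase 'b': 1 ⇒ 6;  out=∅∪out(6)=∅
  fail(21) 'aabc': from fail(13)=23 chase 'c': 23 ⇒ 24;  out=∅∪out(24)=∅
  fail(25) 'abcb': from fail(24)=1 chase 'b': 1 ⇒ 6;  out={7}∪out(6)={7}
  fail(5) 'cacbb': from fail(4)=6 chase 'b': 6→8→0 ⇒ 8;  out={0}∪out(8)={0}
  fail(15) 'aabab': from fail(14)=9 chase 'b': 9 ⇒ 10;  out=∅∪out(10)={3}
  fail(19) 'bacba': from fail(18)=6 chase 'a': 6→8 ⇒ 9;  out=∅∪out(9)=∅
  fail(22) 'aabcb': from fail(21)=24 chase 'b': 24 ⇒ 25;  out={6}∪out(25)={6,7}
  fail(16) 'aababc': from fail(15)=10 chase 'c': 10→23 ⇒ 24;  out={4}∪out(24)={4}
  fail(20) 'bacbac': from fail(19)=9 chase 'c': 9 ⇒ 17;  out={5}∪out(17)={5}

Run:
[0] read 'b'  n0⇒n8
[1] read 'a'  n8⇒n9
[2] read 'b'  n9⇒n10  ** P3@[0:2]
[3] read 'c'  n10⇒n24 (via fail)
[4] read 'a'  n24⇒n2 (via fail)  ** P1@[3:4]
[5] read 'a'  n2⇒n12 (via fail)
[6] read 'b'  n12⇒n13
[7] read 'c'  n13⇒n21
[8] read 'b'  n21⇒n22  ** P6@[4:8],P7@[5:8]
[9] read 'c'  n22⇒n7 (via fail)  ** P2@[7:9]
[10] read 'c'  n7⇒n1 (via fail)
[11] read 'a'  n1⇒n2  ** P1@[10:11]
[12] read 'a'  n2⇒n12 (via fail)
[13] read 'b'  n12⇒n13
[14] read 'c'  n13⇒n21
[15] read 'b'  n21⇒n22  ** P6@[11:15],P7@[12:15]
[16] read 'c'  n22⇒n7 (via fail)  ** P2@[14:16]
[17] read 'a'  n7⇒n2 (via fail)  ** P1@[16:17]
[18] read 'a'  n2⇒n12 (via fail)
[19] read 'b'  n12⇒n13
[20] read 'c'  n13⇒n21
[21] read 'b'  n21⇒n22  ** P6@[17:21],P7@[18:21]
[22] read 'c'  n22⇒n7 (via fail)  ** P2@[20:22]
[23] read 'a'  n7⇒n2 (via fail)  ** P1@[22:23]
[24] read 'a'  n2⇒n12 (via fail)
[25] read 'b'  n12⇒n13
[26] read 'a'  n13⇒n14
[27] read 'b'  n14⇒n15  ** P3@[25:27]
[28] read 'c'  n15⇒n16  ** P4@[23:28]
[29] read 'b'  n16⇒n25 (via fail)  ** P7@[26:29]
[30] read 'a'  n25⇒n9 (via fail)
[31] read 'c'  n9⇒n17
[32] read 'a'  n17⇒n2 (via fail)  ** P1@[31:32]
[33] read 'a'  n2⇒n12 (via fail)
[34] read 'a'  n12⇒n12 (via fail)
[35] read 'b'  n12⇒n13
[36] read 'a'  n13⇒n14
[37] read 'b'  n14⇒n15  ** P3@[35:37]
[38] read 'c'  n15⇒n16  ** P4@[33:38]
[39] read 'a'  n16⇒n2 (via fail)  ** P1@[38:39]
[40] read 'c'  n2⇒n3
[41] read 'a'  n3⇒n2 (via fail)  ** P1@[40:41]
[42] read 'c'  n2⇒n3
[43] read 'c'  n3⇒n1 (via fail)
[44] read 'c'  n1⇒n1 (via fail)
[45] read 'b'  n1⇒n6
[46] read 'c'  n6⇒n7  ** P2@[44:46]
[47] read 'b'  n7⇒n6 (via fail)
[48] read 'c'  n6⇒n7  ** P2@[46:48]
[49] read 'c'  n7⇒n1 (via fail)
[50] read 'a'  n1⇒n2  ** P1@[49:50]
[51] read 'c'  n2⇒n3
[52] read 'b'  n3⇒n4

Result: [[2,3],[4,1],[8,6],[8,7],[9,2],[11,1],[15,6],[15,7],[16,2],[17,1],[21,6],[21,7],[22,2],[23,1],[27,3],[28,4],[29,7],[32,1],[37,3],[38,4],[39,1],[41,1],[46,2],[48,2],[50,1]]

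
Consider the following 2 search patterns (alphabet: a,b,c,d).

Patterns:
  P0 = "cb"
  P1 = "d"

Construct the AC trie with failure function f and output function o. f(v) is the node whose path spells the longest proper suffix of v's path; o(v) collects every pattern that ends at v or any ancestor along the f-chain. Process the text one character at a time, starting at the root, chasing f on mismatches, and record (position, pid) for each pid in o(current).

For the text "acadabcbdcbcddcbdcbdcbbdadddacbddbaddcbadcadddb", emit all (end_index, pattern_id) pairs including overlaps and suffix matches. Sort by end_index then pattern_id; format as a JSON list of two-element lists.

Build automaton:
Trie nodes:
  n0 'ε': c→1 d→3
  n1 'c': b→2
  n2 'cb': ·  ←P0
  n3 'd': ·  ←P1

Failure links (BFS by depth):
  n1('c'): parent n0 fail=0; on 'c' 0 → fail=0;  out ∅∪∅=∅
  n3('d'): parent n0 fail=0; on 'd' 0 → fail=0;  out {1}∪∅={1}
  n2('cb'): parent n1 fail=0; on 'b' 0 → fail=0;  out {0}∪∅={0}

Run:
i=0 'a': node 0→0
i=1 'c': node 0→1
i=2 'a': node 1→0 (via fail)
i=3 'd': node 0→3  → match P1@[3:3]
i=4 'a': node 3→0 (via fail)
i=5 'b': node 0→0
i=6 'c': node 0→1
i=7 'b': node 1→2  → match P0@[6:7]
i=8 'd': node 2→3 (via fail)  → match P1@[8:8]
i=9 'c': node 3→1 (via fail)
i=10 'b': node 1→2  → match P0@[9:10]
i=11 'c': node 2→1 (via fail)
i=12 'd': node 1→3 (via fail)  → match P1@[12:12]
i=13 'd': node 3→3 (via fail)  → match P1@[13:13]
i=14 'c': node 3→1 (via fail)
i=15 'b': node 1→2  → match P0@[14:15]
i=16 'd': node 2→3 (via fail)  → match P1@[16:16]
i=17 'c': node 3→1 (via fail)
i=18 'b': node 1→2  → match P0@[17:18]
i=19 'd': node 2→3 (via fail)  → match P1@[19:19]
i=20 'c': node 3→1 (via fail)
i=21 'b': node 1→2  → match P0@[20:21]
i=22 'b': node 2→0 (via fail)
i=23 'd': node 0→3  → match P1@[23:23]
i=24 'a': node 3→0 (via fail)
i=25 'd': node 0→3  → match P1@[25:25]
i=26 'd': node 3→3 (via fail)  → match P1@[26:26]
i=27 'd': node 3→3 (via fail)  → match P1@[27:27]
i=28 'a': node 3→0 (via fail)
i=29 'c': node 0→1
i=30 'b': node 1→2  → match P0@[29:30]
i=31 'd': node 2→3 (via fail)  → match P1@[31:31]
i=32 'd': node 3→3 (via fail)  → match P1@[32:32]
i=33 'b': node 3→0 (via fail)
i=34 'a': node 0→0
i=35 'd': node 0→3  → match P1@[35:35]
i=36 'd': node 3→3 (via fail)  → match P1@[36:36]
i=37 'c': node 3→1 (via fail)
i=38 'b': node 1→2  → match P0@[37:38]
i=39 'a': node 2→0 (via fail)
i=40 'd': node 0→3  → match P1@[40:40]
i=41 'c': node 3→1 (via fail)
i=42 'a': node 1→0 (via fail)
i=43 'd': node 0→3  → match P1@[43:43]
i=44 'd': node 3→3 (via fail)  → match P1@[44:44]
i=45 'd': node 3→3 (via fail)  → match P1@[45:45]
i=46 'b': node 3→0 (via fail)

Result: [[3,1],[7,0],[8,1],[10,0],[12,1],[13,1],[15,0],[16,1],[18,0],[19,1],[21,0],[23,1],[25,1],[26,1],[27,1],[30,0],[31,1],[32,1],[35,1],[36,1],[38,0],[40,1],[43,1],[44,1],[45,1]]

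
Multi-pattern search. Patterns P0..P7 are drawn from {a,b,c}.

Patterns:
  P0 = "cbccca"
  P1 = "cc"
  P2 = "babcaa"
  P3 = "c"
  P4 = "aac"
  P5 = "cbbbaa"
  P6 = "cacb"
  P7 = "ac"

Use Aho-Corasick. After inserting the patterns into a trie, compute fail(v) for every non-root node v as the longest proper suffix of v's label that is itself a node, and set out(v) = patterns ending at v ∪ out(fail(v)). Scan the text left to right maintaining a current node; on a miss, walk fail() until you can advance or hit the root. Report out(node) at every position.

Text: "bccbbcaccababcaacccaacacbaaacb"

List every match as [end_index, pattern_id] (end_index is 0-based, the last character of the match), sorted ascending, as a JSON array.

Build:
Trie nodes:
  0='ε' goto a→14 b→8 c→1
  1='c' goto a→21 b→2 c→7  ←P3
  2='cb' goto b→17 c→3
  3='cbc' goto c→4
  4='cbcc' goto c→5
  5='cbccc' goto a→6
  6='cbccca' goto ·  ←P0
  7='cc' goto ·  ←P1
  8='b' goto a→9
  9='ba' goto b→10
  10='bab' goto c→11
  11='babc' goto a→12
  12='babca' goto a→13
  13='babcaa' goto ·  ←P2
  14='a' goto a→15 c→24
  15='aa' goto c→16
  16='aac' goto ·  ←P4
  17='cbb' goto b→18
  18='cbbb' goto a→19
  19='cbbba' goto a→20
  20='cbbbaa' goto ·  ←P5
  21='ca' goto c→22
  22='cac' goto b→23
  23='cacb' goto ·  ←P6
  24='ac' goto ·  ←P7

Failure links (BFS by depth):
  fail(1) 'c': from fail(0)=0 chase 'c': 0 ⇒ 0;  out={3}∪out(0)={3}
  fail(8) 'b': from fail(0)=0 chase 'b': 0 ⇒ 0;  out=∅∪out(0)=∅
  fail(14) 'a': from fail(0)=0 chase 'a': 0 ⇒ 0;  out=∅∪out(0)=∅
  fail(2) 'cb': from fail(1)=0 chase 'b': 0 ⇒ 8;  out=∅∪out(8)=∅
  fail(7) 'cc': from fail(1)=0 chase 'c': 0 ⇒ 1;  out={1}∪out(1)={1,3}
  fail(9) 'ba': from fail(8)=0 chase 'a': 0 ⇒ 14;  out=∅∪out(14)=∅
  fail(15) 'aa': from fail(14)=0 chase 'a': 0 ⇒ 14;  out=∅∪out(14)=∅
  fail(21) 'ca': from fail(1)=0 chase 'a': 0 ⇒ 14;  out=∅∪out(14)=∅
  fail(24) 'ac': from fail(14)=0 chase 'c': 0 ⇒ 1;  out={7}∪out(1)={3,7}
  fail(3) 'cbc': from fail(2)=8 chase 'c': 8→0 ⇒ 1;  out=∅∪out(1)={3}
  fail(10) 'bab': from fail(9)=14 chase 'b': 14→0 ⇒ 8;  out=∅∪out(8)=∅
  fail(16) 'aac': from fail(15)=14 chase 'c': 14 ⇒ 24;  out={4}∪out(24)={3,4,7}
  fail(17) 'cbb': from fail(2)=8 chase 'b': 8→0 ⇒ 8;  out=∅∪out(8)=∅
  fail(22) 'cac': from fail(21)=14 chase 'c': 14 ⇒ 24;  out=∅∪out(24)={3,7}
  fail(4) 'cbcc': from fail(3)=1 chase 'c': 1 ⇒ 7;  out=∅∪out(7)={1,3}
  fail(11) 'babc': from fail(10)=8 chase 'c': 8→0 ⇒ 1;  out=∅∪out(1)={3}
  fail(18) 'cbbb': from fail(17)=8 chase 'b': 8→0 ⇒ 8;  out=∅∪out(8)=∅
  fail(23) 'cacb': from fail(22)=24 chase 'b': 24→1 ⇒ 2;  out={6}∪out(2)={6}
  fail(5) 'cbccc': from fail(4)=7 chase 'c': 7→1 ⇒ 7;  out=∅∪out(7)={1,3}
  fail(12) 'babca': from fail(11)=1 chase 'a': 1 ⇒ 21;  out=∅∪out(21)=∅
  fail(19) 'cbbba': from fail(18)=8 chase 'a': 8 ⇒ 9;  out=∅∪out(9)=∅
  fail(6) 'cbccca': from fail(5)=7 chase 'a': 7→1 ⇒ 21;  out={0}∪out(21)={0}
  fail(13) 'babcaa': from fail(12)=21 chase 'a': 21→14 ⇒ 15;  out={2}∪out(15)={2}
  fail(20) 'cbbbaa': from fail(19)=9 chase 'a': 9→14 ⇒ 15;  out={5}∪out(15)={5}

Text stream:
pos 0 'b': at 8
pos 1 'c': at 1 (via fail)  ** P3@[1:1]
pos 2 'c': at 7  ** P1@[1:2],P3@[2:2]
pos 3 'b': at 2 (via fail)
pos 4 'b': at 17
pos 5 'c': at 1 (via fail)  ** P3@[5:5]
pos 6 'a': at 21
pos 7 'c': at 22  ** P3@[7:7],P7@[6:7]
pos 8 'c': at 7 (via fail)  ** P1@[7:8],P3@[8:8]
pos 9 'a': at 21 (via fail)
pos 10 'b': at 8 (via fail)
pos 11 'a': at 9
pos 12 'b': at 10
pos 13 'c': at 11  ** P3@[13:13]
pos 14 'a': at 12
pos 15 'a': at 13  ** P2@[10:15]
pos 16 'c': at 16 (via fail)  ** P3@[16:16],P4@[14:16],P7@[15:16]
pos 17 'c': at 7 (via fail)  ** P1@[16:17],P3@[17:17]
pos 18 'c': at 7 (via fail)  ** P1@[17:18],P3@[18:18]
pos 19 'a': at 21 (via fail)
pos 20 'a': at 15 (via fail)
pos 21 'c': at 16  ** P3@[21:21],P4@[19:21],P7@[20:21]
pos 22 'a': at 21 (via fail)
pos 23 'c': at 22  ** P3@[23:23],P7@[22:23]
pos 24 'b': at 23  ** P6@[21:24]
pos 25 'a': at 9 (via fail)
pos 26 'a': at 15 (via fail)
pos 27 'a': at 15 (via fail)
pos 28 'c': at 16  ** P3@[28:28],P4@[26:28],P7@[27:28]
pos 29 'b': at 2 (via fail)

Result: [[1,3],[2,1],[2,3],[5,3],[7,3],[7,7],[8,1],[8,3],[13,3],[15,2],[16,3],[16,4],[16,7],[17,1],[17,3],[18,1],[18,3],[21,3],[21,4],[21,7],[23,3],[23,7],[24,6],[28,3],[28,4],[28,7]]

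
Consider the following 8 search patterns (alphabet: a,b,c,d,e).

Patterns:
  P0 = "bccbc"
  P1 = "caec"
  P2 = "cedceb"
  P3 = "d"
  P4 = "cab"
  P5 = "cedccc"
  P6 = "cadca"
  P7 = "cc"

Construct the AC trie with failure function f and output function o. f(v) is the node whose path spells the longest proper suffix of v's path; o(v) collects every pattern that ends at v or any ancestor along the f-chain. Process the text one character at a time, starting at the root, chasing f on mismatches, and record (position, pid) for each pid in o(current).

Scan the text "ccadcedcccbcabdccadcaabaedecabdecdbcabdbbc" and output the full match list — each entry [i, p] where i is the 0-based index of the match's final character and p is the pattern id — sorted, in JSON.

Build automaton:
Trie nodes:
  n0 'ε': b→1 c→6 d→15
  n1 'b': c→2
  n2 'bc': c→3
  n3 'bcc': b→4
  n4 'bccb': c→5
  n5 'bccbc': ·  [P0 ends]
  n6 'c': a→7 c→22 e→10
  n7 'ca': b→16 d→19 e→8
  n8 'cae': c→9
  n9 'caec': ·  [P1 ends]
  n10 'ce': d→11
  n11 'ced': c→12
  n12 'cedc': c→17 e→13
  n13 'cedce': b→14
  n14 'cedceb': ·  [P2 ends]
  n15 'd': ·  [P3 ends]
  n16 'cab': ·  [P4 ends]
  n17 'cedcc': c→18
  n18 'cedccc': ·  [P5 ends]
  n19 'cad': c→20
  n20 'cadc': a→21
  n21 'cadca': ·  [P6 ends]
  n22 'cc': ·  [P7 ends]

BFS fail/out derivation:
  n1('b'): parent n0 fail=0; on 'b' 0 → fail=0;  out ∅∪∅=∅
  n6('c'): parent n0 fail=0; on 'c' 0 → fail=0;  out ∅∪∅=∅
  n15('d'): parent n0 fail=0; on 'd' 0 → fail=0;  out {3}∪∅={3}
  n2('bc'): parent n1 fail=0; on 'c' 0 → fail=6;  out ∅∪∅=∅
  n7('ca'): parent n6 fail=0; on 'a' 0 → fail=0;  out ∅∪∅=∅
  n10('ce'): parent n6 fail=0; on 'e' 0 → fail=0;  out ∅∪∅=∅
  n22('cc'): parent n6 fail=0; on 'c' 0 → fail=6;  out {7}∪∅={7}
  n3('bcc'): parent n2 fail=6; on 'c' 6 → fail=22;  out ∅∪{7}={7}
  n8('cae'): parent n7 fail=0; on 'e' 0 → fail=0;  out ∅∪∅=∅
  n11('ced'): parent n10 fail=0; on 'd' 0 → fail=15;  out ∅∪{3}={3}
  n16('cab'): parent n7 fail=0; on 'b' 0 → fail=1;  out {4}∪∅={4}
  n19('cad'): parent n7 fail=0; on 'd' 0 → fail=15;  out ∅∪{3}={3}
  n4('bccb'): parent n3 fail=22; on 'b' 22→6→0 → fail=1;  out ∅∪∅=∅
  n9('caec'): parent n8 fail=0; on 'c' 0 → fail=6;  out {1}∪∅={1}
  n12('cedc'): parent n11 fail=15; on 'c' 15→0 → fail=6;  out ∅∪∅=∅
  n20('cadc'): parent n19 fail=15; on 'c' 15→0 → fail=6;  out ∅∪∅=∅
  n5('bccbc'): parent n4 fail=1; on 'c' 1 → fail=2;  out {0}∪∅={0}
  n13('cedce'): parent n12 fail=6; on 'e' 6 → fail=10;  out ∅∪∅=∅
  n17('cedcc'): parent n12 fail=6; on 'c' 6 → fail=22;  out ∅∪{7}={7}
  n21('cadca'): parent n20 fail=6; on 'a' 6 → fail=7;  out {6}∪∅={6}
  n14('cedceb'): parent n13 fail=10; on 'b' 10→0 → fail=1;  out {2}∪∅={2}
  n18('cedccc'): parent n17 fail=22; on 'c' 22→6 → fail=22;  out {5}∪{7}={5,7}

Text stream:
i=0 'c': node 0→6
i=1 'c': node 6→22  emit P7@[0:1]
i=2 'a': node 22→7 ·f
i=3 'd': node 7→19  emit P3@[3:3]
i=4 'c': node 19→20
i=5 'e': node 20→10 ·f
i=6 'd': node 10→11  emit P3@[6:6]
i=7 'c': node 11→12
i=8 'c': node 12→17  emit P7@[7:8]
i=9 'c': node 17→18  emit P5@[4:9],P7@[8:9]
i=10 'b': node 18→1 ·f
i=11 'c': node 1→2
i=12 'a': node 2→7 ·f
i=13 'b': node 7→16  emit P4@[11:13]
i=14 'd': node 16→15 ·f  emit P3@[14:14]
i=15 'c': node 15→6 ·f
i=16 'c': node 6→22  emit P7@[15:16]
i=17 'a': node 22→7 ·f
i=18 'd': node 7→19  emit P3@[18:18]
i=19 'c': node 19→20
i=20 'a': node 20→21  emit P6@[16:20]
i=21 'a': node 21→0 ·f
i=22 'b': node 0→1
i=23 'a': node 1→0 ·f
i=24 'e': node 0→0
i=25 'd': node 0→15  emit P3@[25:25]
i=26 'e': node 15→0 ·f
i=27 'c': node 0→6
i=28 'a': node 6→7
i=29 'b': node 7→16  emit P4@[27:29]
i=30 'd': node 16→15 ·f  emit P3@[30:30]
i=31 'e': node 15→0 ·f
i=32 'c': node 0→6
i=33 'd': node 6→15 ·f  emit P3@[33:33]
i=34 'b': node 15→1 ·f
i=35 'c': node 1→2
i=36 'a': node 2→7 ·f
i=37 'b': node 7→16  emit P4@[35:37]
i=38 'd': node 16→15 ·f  emit P3@[38:38]
i=39 'b': node 15→1 ·f
i=40 'b': node 1→1 ·f
i=41 'c': node 1→2

Matches: [[1,7],[3,3],[6,3],[8,7],[9,5],[9,7],[13,4],[14,3],[16,7],[18,3],[20,6],[25,3],[29,4],[30,3],[33,3],[37,4],[38,3]]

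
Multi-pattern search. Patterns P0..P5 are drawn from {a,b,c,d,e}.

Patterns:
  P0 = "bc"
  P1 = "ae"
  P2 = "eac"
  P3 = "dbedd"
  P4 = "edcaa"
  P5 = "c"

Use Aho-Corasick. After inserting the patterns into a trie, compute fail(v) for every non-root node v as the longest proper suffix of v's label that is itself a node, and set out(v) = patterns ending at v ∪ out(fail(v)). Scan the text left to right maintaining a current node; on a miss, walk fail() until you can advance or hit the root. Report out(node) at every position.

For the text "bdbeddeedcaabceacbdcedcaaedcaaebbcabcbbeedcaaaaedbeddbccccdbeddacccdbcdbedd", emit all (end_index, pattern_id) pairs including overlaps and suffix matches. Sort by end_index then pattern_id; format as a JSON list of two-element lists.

Build automaton:
Trie (insert patterns):
  n0 'ε': a→3 b→1 c→17 d→8 e→5
  n1 'b': c→2
  n2 'bc': ·  ←P0
  n3 'a': e→4
  n4 'ae': ·  ←P1
  n5 'e': a→6 d→13
  n6 'ea': c→7
  n7 'eac': ·  ←P2
  n8 'd': b→9
  n9 'db': e→10
  n10 'dbe': d→11
  n11 'dbed': d→12
  n12 'dbedd': ·  ←P3
  n13 'ed': c→14
  n14 'edc': a→15
  n15 'edca': a→16
  n16 'edcaa': ·  ←P4
  n17 'c': ·  ←P5

Failure links (BFS by depth):
  n1('b'): parent n0 fail=0; on 'b' 0 → fail=0;  out ∅∪∅=∅
  n3('a'): parent n0 fail=0; on 'a' 0 → fail=0;  out ∅∪∅=∅
  n5('e'): parent n0 fail=0; on 'e' 0 → fail=0;  out ∅∪∅=∅
  n8('d'): parent n0 fail=0; on 'd' 0 → fail=0;  out ∅∪∅=∅
  n17('c'): parent n0 fail=0; on 'c' 0 → fail=0;  out {5}∪∅={5}
  n2('bc'): parent n1 fail=0; on 'c' 0 → fail=17;  out {0}∪{5}={0,5}
  n4('ae'): parent n3 fail=0; on 'e' 0 → fail=5;  out {1}∪∅={1}
  n6('ea'): parent n5 fail=0; on 'a' 0 → fail=3;  out ∅∪∅=∅
  n9('db'): parent n8 fail=0; on 'b' 0 → fail=1;  out ∅∪∅=∅
  n13('ed'): parent n5 fail=0; on 'd' 0 → fail=8;  out ∅∪∅=∅
  n7('eac'): parent n6 fail=3; on 'c' 3→0 → fail=17;  out {2}∪{5}={2,5}
  n10('dbe'): parent n9 fail=1; on 'e' 1→0 → fail=5;  out ∅∪∅=∅
  n14('edc'): parent n13 fail=8; on 'c' 8→0 → fail=17;  out ∅∪{5}={5}
  n11('dbed'): parent n10 fail=5; on 'd' 5 → fail=13;  out ∅∪∅=∅
  n15('edca'): parent n14 fail=17; on 'a' 17→0 → fail=3;  out ∅∪∅=∅
  n12('dbedd'): parent n11 fail=13; on 'd' 13→8→0 → fail=8;  out {3}∪∅={3}
  n16('edcaa'): parent n15 fail=3; on 'a' 3→0 → fail=3;  out {4}∪∅={4}

Text stream:
[0] read 'b'  n0⇒n1
[1] read 'd'  n1⇒n8 ·f
[2] read 'b'  n8⇒n9
[3] read 'e'  n9⇒n10
[4] read 'd'  n10⇒n11
[5] read 'd'  n11⇒n12  → match P3@[1:5]
[6] read 'e'  n12⇒n5 ·f
[7] read 'e'  n5⇒n5 ·f
[8] read 'd'  n5⇒n13
[9] read 'c'  n13⇒n14  → match P5@[9:9]
[10] read 'a'  n14⇒n15
[11] read 'a'  n15⇒n16  → match P4@[7:11]
[12] read 'b'  n16⇒n1 ·f
[13] read 'c'  n1⇒n2  → match P0@[12:13],P5@[13:13]
[14] read 'e'  n2⇒n5 ·f
[15] read 'a'  n5⇒n6
[16] read 'c'  n6⇒n7  → match P2@[14:16],P5@[16:16]
[17] read 'b'  n7⇒n1 ·f
[18] read 'd'  n1⇒n8 ·f
[19] read 'c'  n8⇒n17 ·f  → match P5@[19:19]
[20] read 'e'  n17⇒n5 ·f
[21] read 'd'  n5⇒n13
[22] read 'c'  n13⇒n14  → match P5@[22:22]
[23] read 'a'  n14⇒n15
[24] read 'a'  n15⇒n16  → match P4@[20:24]
[25] read 'e'  n16⇒n4 ·f  → match P1@[24:25]
[26] read 'd'  n4⇒n13 ·f
[27] read 'c'  n13⇒n14  → match P5@[27:27]
[28] read 'a'  n14⇒n15
[29] read 'a'  n15⇒n16  → match P4@[25:29]
[30] read 'e'  n16⇒n4 ·f  → match P1@[29:30]
[31] read 'b'  n4⇒n1 ·f
[32] read 'b'  n1⇒n1 ·f
[33] read 'c'  n1⇒n2  → match P0@[32:33],P5@[33:33]
[34] read 'a'  n2⇒n3 ·f
[35] read 'b'  n3⇒n1 ·f
[36] read 'c'  n1⇒n2  → match P0@[35:36],P5@[36:36]
[37] read 'b'  n2⇒n1 ·f
[38] read 'b'  n1⇒n1 ·f
[39] read 'e'  n1⇒n5 ·f
[40] read 'e'  n5⇒n5 ·f
[41] read 'd'  n5⇒n13
[42] read 'c'  n13⇒n14  → match P5@[42:42]
[43] read 'a'  n14⇒n15
[44] read 'a'  n15⇒n16  → match P4@[40:44]
[45] read 'a'  n16⇒n3 ·f
[46] read 'a'  n3⇒n3 ·f
[47] read 'e'  n3⇒n4  → match P1@[46:47]
[48] read 'd'  n4⇒n13 ·f
[49] read 'b'  n13⇒n9 ·f
[50] read 'e'  n9⇒n10
[51] read 'd'  n10⇒n11
[52] read 'd'  n11⇒n12  → match P3@[48:52]
[53] read 'b'  n12⇒n9 ·f
[54] read 'c'  n9⇒n2 ·f  → match P0@[53:54],P5@[54:54]
[55] read 'c'  n2⇒n17 ·f  → match P5@[55:55]
[56] read 'c'  n17⇒n17 ·f  → match P5@[56:56]
[57] read 'c'  n17⇒n17 ·f  → match P5@[57:57]
[58] read 'd'  n17⇒n8 ·f
[59] read 'b'  n8⇒n9
[60] read 'e'  n9⇒n10
[61] read 'd'  n10⇒n11
[62] read 'd'  n11⇒n12  → match P3@[58:62]
[63] read 'a'  n12⇒n3 ·f
[64] read 'c'  n3⇒n17 ·f  → match P5@[64:64]
[65] read 'c'  n17⇒n17 ·f  → match P5@[65:65]
[66] read 'c'  n17⇒n17 ·f  → match P5@[66:66]
[67] read 'd'  n17⇒n8 ·f
[68] read 'b'  n8⇒n9
[69] read 'c'  n9⇒n2 ·f  → match P0@[68:69],P5@[69:69]
[70] read 'd'  n2⇒n8 ·f
[71] read 'b'  n8⇒n9
[72] read 'e'  n9⇒n10
[73] read 'd'  n10⇒n11
[74] read 'd'  n11⇒n12  → match P3@[70:74]

Result: [[5,3],[9,5],[11,4],[13,0],[13,5],[16,2],[16,5],[19,5],[22,5],[24,4],[25,1],[27,5],[29,4],[30,1],[33,0],[33,5],[36,0],[36,5],[42,5],[44,4],[47,1],[52,3],[54,0],[54,5],[55,5],[56,5],[57,5],[62,3],[64,5],[65,5],[66,5],[69,0],[69,5],[74,3]]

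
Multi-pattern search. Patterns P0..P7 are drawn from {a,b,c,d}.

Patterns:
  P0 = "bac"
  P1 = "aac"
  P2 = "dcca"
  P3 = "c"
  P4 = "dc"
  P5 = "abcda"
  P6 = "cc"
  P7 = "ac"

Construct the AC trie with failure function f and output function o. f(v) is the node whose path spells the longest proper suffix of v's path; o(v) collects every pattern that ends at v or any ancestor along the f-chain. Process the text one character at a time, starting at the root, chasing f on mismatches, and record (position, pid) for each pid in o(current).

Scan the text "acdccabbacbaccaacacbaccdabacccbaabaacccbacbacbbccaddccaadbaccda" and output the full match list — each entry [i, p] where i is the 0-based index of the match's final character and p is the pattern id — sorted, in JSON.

Construct AC machine:
Trie nodes:
  n0 'ε': a→4 b→1 c→11 d→7
  n1 'b': a→2
  n2 'ba': c→3
  n3 'bac': ·  [P0 ends]
  n4 'a': a→5 b→12 c→17
  n5 'aa': c→6
  n6 'aac': ·  [P1 ends]
  n7 'd': c→8
  n8 'dc': c→9  [P4 ends]
  n9 'dcc': a→10
  n10 'dcca': ·  [P2 ends]
  n11 'c': c→16  [P3 ends]
  n12 'ab': c→13
  n13 'abc': d→14
  n14 'abcd': a→15
  n15 'abcda': ·  [P5 ends]
  n16 'cc': ·  [P6 ends]
  n17 'ac': ·  [P7 ends]

Failure links (BFS by depth):
  n1('b'): parent n0 fail=0; on 'b' 0 → fail=0;  out ∅∪∅=∅
  n4('a'): parent n0 fail=0; on 'a' 0 → fail=0;  out ∅∪∅=∅
  n7('d'): parent n0 fail=0; on 'd' 0 → fail=0;  out ∅∪∅=∅
  n11('c'): parent n0 fail=0; on 'c' 0 → fail=0;  out {3}∪∅={3}
  n2('ba'): parent n1 fail=0; on 'a' 0 → fail=4;  out ∅∪∅=∅
  n5('aa'): parent n4 fail=0; on 'a' 0 → fail=4;  out ∅∪∅=∅
  n8('dc'): parent n7 fail=0; on 'c' 0 → fail=11;  out {4}∪{3}={3,4}
  n12('ab'): parent n4 fail=0; on 'b' 0 → fail=1;  out ∅∪∅=∅
  n16('cc'): parent n11 fail=0; on 'c' 0 → fail=11;  out {6}∪{3}={3,6}
  n17('ac'): parent n4 fail=0; on 'c' 0 → fail=11;  out {7}∪{3}={3,7}
  n3('bac'): parent n2 fail=4; on 'c' 4 → fail=17;  out {0}∪{3,7}={0,3,7}
  n6('aac'): parent n5 fail=4; on 'c' 4 → fail=17;  out {1}∪{3,7}={1,3,7}
  n9('dcc'): parent n8 fail=11; on 'c' 11 → fail=16;  out ∅∪{3,6}={3,6}
  n13('abc'): parent n12 fail=1; on 'c' 1→0 → fail=11;  out ∅∪{3}={3}
  n10('dcca'): parent n9 fail=16; on 'a' 16→11→0 → fail=4;  out {2}∪∅={2}
  n14('abcd'): parent n13 fail=11; on 'd' 11→0 → fail=7;  out ∅∪∅=∅
  n15('abcda'): parent n14 fail=7; on 'a' 7→0 → fail=4;  out {5}∪∅={5}

Text stream:
i=0 'a': node 0→4
i=1 'c': node 4→17  ** P3@[1:1],P7@[0:1]
i=2 'd': node 17→7 (via fail)
i=3 'c': node 7→8  ** P3@[3:3],P4@[2:3]
i=4 'c': node 8→9  ** P3@[4:4],P6@[3:4]
i=5 'a': node 9→10  ** P2@[2:5]
i=6 'b': node 10→12 (via fail)
i=7 'b': node 12→1 (via fail)
i=8 'a': node 1→2
i=9 'c': node 2→3  ** P0@[7:9],P3@[9:9],P7@[8:9]
i=10 'b': node 3→1 (via fail)
i=11 'a': node 1→2
i=12 'c': node 2→3  ** P0@[10:12],P3@[12:12],P7@[11:12]
i=13 'c': node 3→16 (via fail)  ** P3@[13:13],P6@[12:13]
i=14 'a': node 16→4 (via fail)
i=15 'a': node 4→5
i=16 'c': node 5→6  ** P1@[14:16],P3@[16:16],P7@[15:16]
i=17 'a': node 6→4 (via fail)
i=18 'c': node 4→17  ** P3@[18:18],P7@[17:18]
i=19 'b': node 17→1 (via fail)
i=20 'a': node 1→2
i=21 'c': node 2→3  ** P0@[19:21],P3@[21:21],P7@[20:21]
i=22 'c': node 3→16 (via fail)  ** P3@[22:22],P6@[21:22]
i=23 'd': node 16→7 (via fail)
i=24 'a': node 7→4 (via fail)
i=25 'b': node 4→12
i=26 'a': node 12→2 (via fail)
i=27 'c': node 2→3  ** P0@[25:27],P3@[27:27],P7@[26:27]
i=28 'c': node 3→16 (via fail)  ** P3@[28:28],P6@[27:28]
i=29 'c': node 16→16 (via fail)  ** P3@[29:29],P6@[28:29]
i=30 'b': node 16→1 (via fail)
i=31 'a': node 1→2
i=32 'a': node 2→5 (via fail)
i=33 'b': node 5→12 (via fail)
i=34 'a': node 12→2 (via fail)
i=35 'a': node 2→5 (via fail)
i=36 'c': node 5→6  ** P1@[34:36],P3@[36:36],P7@[35:36]
i=37 'c': node 6→16 (via fail)  ** P3@[37:37],P6@[36:37]
i=38 'c': node 16→16 (via fail)  ** P3@[38:38],P6@[37:38]
i=39 'b': node 16→1 (via fail)
i=40 'a': node 1→2
i=41 'c': node 2→3  ** P0@[39:41],P3@[41:41],P7@[40:41]
i=42 'b': node 3→1 (via fail)
i=43 'a': node 1→2
i=44 'c': node 2→3  ** P0@[42:44],P3@[44:44],P7@[43:44]
i=45 'b': node 3→1 (via fail)
i=46 'b': node 1→1 (via fail)
i=47 'c': node 1→11 (via fail)  ** P3@[47:47]
i=48 'c': node 11→16  ** P3@[48:48],P6@[47:48]
i=49 'a': node 16→4 (via fail)
i=50 'd': node 4→7 (via fail)
i=51 'd': node 7→7 (via fail)
i=52 'c': node 7→8  ** P3@[52:52],P4@[51:52]
i=53 'c': node 8→9  ** P3@[53:53],P6@[52:53]
i=54 'a': node 9→10  ** P2@[51:54]
i=55 'a': node 10→5 (via fail)
i=56 'd': node 5→7 (via fail)
i=57 'b': node 7→1 (via fail)
i=58 'a': node 1→2
i=59 'c': node 2→3  ** P0@[57:59],P3@[59:59],P7@[58:59]
i=60 'c': node 3→16 (via fail)  ** P3@[60:60],P6@[59:60]
i=61 'd': node 16→7 (via fail)
i=62 'a': node 7→4 (via fail)

Result: [[1,3],[1,7],[3,3],[3,4],[4,3],[4,6],[5,2],[9,0],[9,3],[9,7],[12,0],[12,3],[12,7],[13,3],[13,6],[16,1],[16,3],[16,7],[18,3],[18,7],[21,0],[21,3],[21,7],[22,3],[22,6],[27,0],[27,3],[27,7],[28,3],[28,6],[29,3],[29,6],[36,1],[36,3],[36,7],[37,3],[37,6],[38,3],[38,6],[41,0],[41,3],[41,7],[44,0],[44,3],[44,7],[47,3],[48,3],[48,6],[52,3],[52,4],[53,3],[53,6],[54,2],[59,0],[59,3],[59,7],[60,3],[60,6]]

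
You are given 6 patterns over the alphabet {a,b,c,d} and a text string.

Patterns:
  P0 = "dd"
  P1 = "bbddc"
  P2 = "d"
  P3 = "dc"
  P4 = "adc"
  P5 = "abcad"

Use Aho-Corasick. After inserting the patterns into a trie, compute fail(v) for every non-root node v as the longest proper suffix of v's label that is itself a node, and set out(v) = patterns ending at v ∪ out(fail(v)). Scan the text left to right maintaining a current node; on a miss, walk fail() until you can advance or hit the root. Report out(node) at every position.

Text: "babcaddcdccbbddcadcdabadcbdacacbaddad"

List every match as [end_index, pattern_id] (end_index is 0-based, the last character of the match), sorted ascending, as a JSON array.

Build:
Trie (insert patterns):
  0='ε' goto a→9 b→3 d→1
  1='d' goto c→8 d→2  ←P2
  2='dd' goto ·  ←P0
  3='b' goto b→4
  4='bb' goto d→5
  5='bbd' goto d→6
  6='bbdd' goto c→7
  7='bbddc' goto ·  ←P1
  8='dc' goto ·  ←P3
  9='a' goto b→12 d→10
  10='ad' goto c→11
  11='adc' goto ·  ←P4
  12='ab' goto c→13
  13='abc' goto a→14
  14='abca' goto d→15
  15='abcad' goto ·  ←P5

BFS fail/out derivation:
  n1('d'): parent n0 fail=0; on 'd' 0 → fail=0;  out {2}∪∅={2}
  n3('b'): parent n0 fail=0; on 'b' 0 → fail=0;  out ∅∪∅=∅
  n9('a'): parent n0 fail=0; on 'a' 0 → fail=0;  out ∅∪∅=∅
  n2('dd'): parent n1 fail=0; on 'd' 0 → fail=1;  out {0}∪{2}={0,2}
  n4('bb'): parent n3 fail=0; on 'b' 0 → fail=3;  out ∅∪∅=∅
  n8('dc'): parent n1 fail=0; on 'c' 0 → fail=0;  out {3}∪∅={3}
  n10('ad'): parent n9 fail=0; on 'd' 0 → fail=1;  out ∅∪{2}={2}
  n12('ab'): parent n9 fail=0; on 'b' 0 → fail=3;  out ∅∪∅=∅
  n5('bbd'): parent n4 fail=3; on 'd' 3→0 → fail=1;  out ∅∪{2}={2}
  n11('adc'): parent n10 fail=1; on 'c' 1 → fail=8;  out {4}∪{3}={3,4}
  n13('abc'): parent n12 fail=3; on 'c' 3→0 → fail=0;  out ∅∪∅=∅
  n6('bbdd'): parent n5 fail=1; on 'd' 1 → fail=2;  out ∅∪{0,2}={0,2}
  n14('abca'): parent n13 fail=0; on 'a' 0 → fail=9;  out ∅∪∅=∅
  n7('bbddc'): parent n6 fail=2; on 'c' 2→1 → fail=8;  out {1}∪{3}={1,3}
  n15('abcad'): parent n14 fail=9; on 'd' 9 → fail=10;  out {5}∪{2}={2,5}

Text stream:
[0] read 'b'  n0⇒n3
[1] read 'a'  n3⇒n9 (fail-walked)
[2] read 'b'  n9⇒n12
[3] read 'c'  n12⇒n13
[4] read 'a'  n13⇒n14
[5] read 'd'  n14⇒n15  emit P2@[5:5],P5@[1:5]
[6] read 'd'  n15⇒n2 (fail-walked)  emit P0@[5:6],P2@[6:6]
[7] read 'c'  n2⇒n8 (fail-walked)  emit P3@[6:7]
[8] read 'd'  n8⇒n1 (fail-walked)  emit P2@[8:8]
[9] read 'c'  n1⇒n8  emit P3@[8:9]
[10] read 'c'  n8⇒n0 (fail-walked)
[11] read 'b'  n0⇒n3
[12] read 'b'  n3⇒n4
[13] read 'd'  n4⇒n5  emit P2@[13:13]
[14] read 'd'  n5⇒n6  emit P0@[13:14],P2@[14:14]
[15] read 'c'  n6⇒n7  emit P1@[11:15],P3@[14:15]
[16] read 'a'  n7⇒n9 (fail-walked)
[17] read 'd'  n9⇒n10  emit P2@[17:17]
[18] read 'c'  n10⇒n11  emit P3@[17:18],P4@[16:18]
[19] read 'd'  n11⇒n1 (fail-walked)  emit P2@[19:19]
[20] read 'a'  n1⇒n9 (fail-walked)
[21] read 'b'  n9⇒n12
[22] read 'a'  n12⇒n9 (fail-walked)
[23] read 'd'  n9⇒n10  emit P2@[23:23]
[24] read 'c'  n10⇒n11  emit P3@[23:24],P4@[22:24]
[25] read 'b'  n11⇒n3 (fail-walked)
[26] read 'd'  n3⇒n1 (fail-walked)  emit P2@[26:26]
[27] read 'a'  n1⇒n9 (fail-walked)
[28] read 'c'  n9⇒n0 (fail-walked)
[29] read 'a'  n0⇒n9
[30] read 'c'  n9⇒n0 (fail-walked)
[31] read 'b'  n0⇒n3
[32] read 'a'  n3⇒n9 (fail-walked)
[33] read 'd'  n9⇒n10  emit P2@[33:33]
[34] read 'd'  n10⇒n2 (fail-walked)  emit P0@[33:34],P2@[34:34]
[35] read 'a'  n2⇒n9 (fail-walked)
[36] read 'd'  n9⇒n10  emit P2@[36:36]

Result: [[5,2],[5,5],[6,0],[6,2],[7,3],[8,2],[9,3],[13,2],[14,0],[14,2],[15,1],[15,3],[17,2],[18,3],[18,4],[19,2],[23,2],[24,3],[24,4],[26,2],[33,2],[34,0],[34,2],[36,2]]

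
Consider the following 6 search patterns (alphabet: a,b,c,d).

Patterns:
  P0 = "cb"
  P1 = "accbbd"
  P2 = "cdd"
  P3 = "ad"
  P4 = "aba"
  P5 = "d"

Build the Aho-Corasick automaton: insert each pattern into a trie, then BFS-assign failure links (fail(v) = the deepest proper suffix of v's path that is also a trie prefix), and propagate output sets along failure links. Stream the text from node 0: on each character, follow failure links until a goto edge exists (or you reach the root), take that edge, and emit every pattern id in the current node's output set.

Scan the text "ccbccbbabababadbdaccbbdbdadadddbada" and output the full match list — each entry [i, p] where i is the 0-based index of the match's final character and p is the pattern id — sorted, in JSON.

Construct AC machine:
Trie nodes:
  0='ε' goto a→3 c→1 d→14
  1='c' goto b→2 d→9
  2='cb' goto ·  ←P0
  3='a' goto b→12 c→4 d→11
  4='ac' goto c→5
  5='acc' goto b→6
  6='accb' goto b→7
  7='accbb' goto d→8
  8='accbbd' goto ·  ←P1
  9='cd' goto d→10
  10='cdd' goto ·  ←P2
  11='ad' goto ·  ←P3
  12='ab' goto a→13
  13='aba' goto ·  ←P4
  14='d' goto ·  ←P5

BFS fail/out derivation:
  n1('c'): parent n0 fail=0; on 'c' 0 → fail=0;  out ∅∪∅=∅
  n3('a'): parent n0 fail=0; on 'a' 0 → fail=0;  out ∅∪∅=∅
  n14('d'): parent n0 fail=0; on 'd' 0 → fail=0;  out {5}∪∅={5}
  n2('cb'): parent n1 fail=0; on 'b' 0 → fail=0;  out {0}∪∅={0}
  n4('ac'): parent n3 fail=0; on 'c' 0 → fail=1;  out ∅∪∅=∅
  n9('cd'): parent n1 fail=0; on 'd' 0 → fail=14;  out ∅∪{5}={5}
  n11('ad'): parent n3 fail=0; on 'd' 0 → fail=14;  out {3}∪{5}={3,5}
  n12('ab'): parent n3 fail=0; on 'b' 0 → fail=0;  out ∅∪∅=∅
  n5('acc'): parent n4 fail=1; on 'c' 1→0 → fail=1;  out ∅∪∅=∅
  n10('cdd'): parent n9 fail=14; on 'd' 14→0 → fail=14;  out {2}∪{5}={2,5}
  n13('aba'): parent n12 fail=0; on 'a' 0 → fail=3;  out {4}∪∅={4}
  n6('accb'): parent n5 fail=1; on 'b' 1 → fail=2;  out ∅∪{0}={0}
  n7('accbb'): parent n6 fail=2; on 'b' 2→0 → fail=0;  out ∅∪∅=∅
  n8('accbbd'): parent n7 fail=0; on 'd' 0 → fail=14;  out {1}∪{5}={1,5}

Text stream:
i=0 'c': node 0→1
i=1 'c': node 1→1 (fail-walked)
i=2 'b': node 1→2  emit P0@[1:2]
i=3 'c': node 2→1 (fail-walked)
i=4 'c': node 1→1 (fail-walked)
i=5 'b': node 1→2  emit P0@[4:5]
i=6 'b': node 2→0 (fail-walked)
i=7 'a': node 0→3
i=8 'b': node 3→12
i=9 'a': node 12→13  emit P4@[7:9]
i=10 'b': node 13→12 (fail-walked)
i=11 'a': node 12→13  emit P4@[9:11]
i=12 'b': node 13→12 (fail-walked)
i=13 'a': node 12→13  emit P4@[11:13]
i=14 'd': node 13→11 (fail-walked)  emit P3@[13:14],P5@[14:14]
i=15 'b': node 11→0 (fail-walked)
i=16 'd': node 0→14  emit P5@[16:16]
i=17 'a': node 14→3 (fail-walked)
i=18 'c': node 3→4
i=19 'c': node 4→5
i=20 'b': node 5→6  emit P0@[19:20]
i=21 'b': node 6→7
i=22 'd': node 7→8  emit P1@[17:22],P5@[22:22]
i=23 'b': node 8→0 (fail-walked)
i=24 'd': node 0→14  emit P5@[24:24]
i=25 'a': node 14→3 (fail-walked)
i=26 'd': node 3→11  emit P3@[25:26],P5@[26:26]
i=27 'a': node 11→3 (fail-walked)
i=28 'd': node 3→11  emit P3@[27:28],P5@[28:28]
i=29 'd': node 11→14 (fail-walked)  emit P5@[29:29]
i=30 'd': node 14→14 (fail-walked)  emit P5@[30:30]
i=31 'b': node 14→0 (fail-walked)
i=32 'a': node 0→3
i=33 'd': node 3→11  emit P3@[32:33],P5@[33:33]
i=34 'a': node 11→3 (fail-walked)

All matches (sorted): [[2,0],[5,0],[9,4],[11,4],[13,4],[14,3],[14,5],[16,5],[20,0],[22,1],[22,5],[24,5],[26,3],[26,5],[28,3],[28,5],[29,5],[30,5],[33,3],[33,5]]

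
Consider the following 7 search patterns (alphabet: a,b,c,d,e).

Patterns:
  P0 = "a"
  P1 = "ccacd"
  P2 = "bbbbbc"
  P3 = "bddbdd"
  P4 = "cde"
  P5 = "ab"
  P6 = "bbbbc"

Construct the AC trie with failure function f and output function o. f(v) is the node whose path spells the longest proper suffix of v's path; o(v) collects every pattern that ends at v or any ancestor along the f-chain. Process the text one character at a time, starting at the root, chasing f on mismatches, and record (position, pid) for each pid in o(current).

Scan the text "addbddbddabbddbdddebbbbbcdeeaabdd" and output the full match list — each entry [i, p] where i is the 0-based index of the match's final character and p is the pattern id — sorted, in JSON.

Construct AC machine:
Trie nodes:
  n0 'ε': a→1 b→7 c→2
  n1 'a': b→20  [P0 ends]
  n2 'c': c→3 d→18
  n3 'cc': a→4
  n4 'cca': c→5
  n5 'ccac': d→6
  n6 'ccacd': ·  [P1 ends]
  n7 'b': b→8 d→13
  n8 'bb': b→9
  n9 'bbb': b→10
  n10 'bbbb': b→11 c→21
  n11 'bbbbb': c→12
  n12 'bbbbbc': ·  [P2 ends]
  n13 'bd': d→14
  n14 'bdd': b→15
  n15 'bddb': d→16
  n16 'bddbd': d→17
  n17 'bddbdd': ·  [P3 ends]
  n18 'cd': e→19
  n19 'cde': ·  [P4 ends]
  n20 'ab': ·  [P5 ends]
  n21 'bbbbc': ·  [P6 ends]

BFS fail/out derivation:
  fail(1) 'a': from fail(0)=0 chase 'a': 0 ⇒ 0;  out={0}∪out(0)={0}
  fail(2) 'c': from fail(0)=0 chase 'c': 0 ⇒ 0;  out=∅∪out(0)=∅
  fail(7) 'b': from fail(0)=0 chase 'b': 0 ⇒ 0;  out=∅∪out(0)=∅
  fail(3) 'cc': from fail(2)=0 chase 'c': 0 ⇒ 2;  out=∅∪out(2)=∅
  fail(8) 'bb': from fail(7)=0 chase 'b': 0 ⇒ 7;  out=∅∪out(7)=∅
  fail(13) 'bd': from fail(7)=0 chase 'd': 0 ⇒ 0;  out=∅∪out(0)=∅
  fail(18) 'cd': from fail(2)=0 chase 'd': 0 ⇒ 0;  out=∅∪out(0)=∅
  fail(20) 'ab': from fail(1)=0 chase 'b': 0 ⇒ 7;  out={5}∪out(7)={5}
  fail(4) 'cca': from fail(3)=2 chase 'a': 2→0 ⇒ 1;  out=∅∪out(1)={0}
  fail(9) 'bbb': from fail(8)=7 chase 'b': 7 ⇒ 8;  out=∅∪out(8)=∅
  fail(14) 'bdd': from fail(13)=0 chase 'd': 0 ⇒ 0;  out=∅∪out(0)=∅
  fail(19) 'cde': from fail(18)=0 chase 'e': 0 ⇒ 0;  out={4}∪out(0)={4}
  fail(5) 'ccac': from fail(4)=1 chase 'c': 1→0 ⇒ 2;  out=∅∪out(2)=∅
  fail(10) 'bbbb': from fail(9)=8 chase 'b': 8 ⇒ 9;  out=∅∪out(9)=∅
  fail(15) 'bddb': from fail(14)=0 chase 'b': 0 ⇒ 7;  out=∅∪out(7)=∅
  fail(6) 'ccacd': from fail(5)=2 chase 'd': 2 ⇒ 18;  out={1}∪out(18)={1}
  fail(11) 'bbbbb': from fail(10)=9 chase 'b': 9 ⇒ 10;  out=∅∪out(10)=∅
  fail(16) 'bddbd': from fail(15)=7 chase 'd': 7 ⇒ 13;  out=∅∪out(13)=∅
  fail(21) 'bbbbc': from fail(10)=9 chase 'c': 9→8→7→0 ⇒ 2;  out={6}∪out(2)={6}
  fail(12) 'bbbbbc': from fail(11)=10 chase 'c': 10 ⇒ 21;  out={2}∪out(21)={2,6}
  fail(17) 'bddbdd': from fail(16)=13 chase 'd': 13 ⇒ 14;  out={3}∪out(14)={3}

Scan:
[0] read 'a'  n0⇒n1  emit P0@[0:0]
[1] read 'd'  n1⇒n0 (via fail)
[2] read 'd'  n0⇒n0
[3] read 'b'  n0⇒n7
[4] read 'd'  n7⇒n13
[5] read 'd'  n13⇒n14
[6] read 'b'  n14⇒n15
[7] read 'd'  n15⇒n16
[8] read 'd'  n16⇒n17  emit P3@[3:8]
[9] read 'a'  n17⇒n1 (via fail)  emit P0@[9:9]
[10] read 'b'  n1⇒n20  emit P5@[9:10]
[11] read 'b'  n20⇒n8 (via fail)
[12] read 'd'  n8⇒n13 (via fail)
[13] read 'd'  n13⇒n14
[14] read 'b'  n14⇒n15
[15] read 'd'  n15⇒n16
[16] read 'd'  n16⇒n17  emit P3@[11:16]
[17] read 'd'  n17⇒n0 (via fail)
[18] read 'e'  n0⇒n0
[19] read 'b'  n0⇒n7
[20] read 'b'  n7⇒n8
[21] read 'b'  n8⇒n9
[22] read 'b'  n9⇒n10
[23] read 'b'  n10⇒n11
[24] read 'c'  n11⇒n12  emit P2@[19:24],P6@[20:24]
[25] read 'd'  n12⇒n18 (via fail)
[26] read 'e'  n18⇒n19  emit P4@[24:26]
[27] read 'e'  n19⇒n0 (via fail)
[28] read 'a'  n0⇒n1  emit P0@[28:28]
[29] read 'a'  n1⇒n1 (via fail)  emit P0@[29:29]
[30] read 'b'  n1⇒n20  emit P5@[29:30]
[31] read 'd'  n20⇒n13 (via fail)
[32] read 'd'  n13⇒n14

Result: [[0,0],[8,3],[9,0],[10,5],[16,3],[24,2],[24,6],[26,4],[28,0],[29,0],[30,5]]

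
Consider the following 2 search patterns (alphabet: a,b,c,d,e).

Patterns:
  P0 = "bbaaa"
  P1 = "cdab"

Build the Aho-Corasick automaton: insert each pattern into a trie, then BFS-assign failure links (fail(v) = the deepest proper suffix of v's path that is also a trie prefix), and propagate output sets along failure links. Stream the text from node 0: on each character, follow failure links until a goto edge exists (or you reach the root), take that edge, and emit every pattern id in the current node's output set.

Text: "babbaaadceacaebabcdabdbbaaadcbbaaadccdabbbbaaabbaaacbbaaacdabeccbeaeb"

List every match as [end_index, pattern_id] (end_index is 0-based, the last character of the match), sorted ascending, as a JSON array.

Build automaton:
Trie nodes:
  0='ε' goto b→1 c→6
  1='b' goto b→2
  2='bb' goto a→3
  3='bba' goto a→4
  4='bbaa' goto a→5
  5='bbaaa' goto ·  ←P0
  6='c' goto d→7
  7='cd' goto a→8
  8='cda' goto b→9
  9='cdab' goto ·  ←P1

Failure links (BFS by depth):
  n1('b'): parent n0 fail=0; on 'b' 0 → fail=0;  out ∅∪∅=∅
  n6('c'): parent n0 fail=0; on 'c' 0 → fail=0;  out ∅∪∅=∅
  n2('bb'): parent n1 fail=0; on 'b' 0 → fail=1;  out ∅∪∅=∅
  n7('cd'): parent n6 fail=0; on 'd' 0 → fail=0;  out ∅∪∅=∅
  n3('bba'): parent n2 fail=1; on 'a' 1→0 → fail=0;  out ∅∪∅=∅
  n8('cda'): parent n7 fail=0; on 'a' 0 → fail=0;  out ∅∪∅=∅
  n4('bbaa'): parent n3 fail=0; on 'a' 0 → fail=0;  out ∅∪∅=∅
  n9('cdab'): parent n8 fail=0; on 'b' 0 → fail=1;  out {1}∪∅={1}
  n5('bbaaa'): parent n4 fail=0; on 'a' 0 → fail=0;  out {0}∪∅={0}

Scan:
i=0 'b': node 0→1
i=1 'a': node 1→0 (fail-walked)
i=2 'b': node 0→1
i=3 'b': node 1→2
i=4 'a': node 2→3
i=5 'a': node 3→4
i=6 'a': node 4→5  → match P0@[2:6]
i=7 'd': node 5→0 (fail-walked)
i=8 'c': node 0→6
i=9 'e': node 6→0 (fail-walked)
i=10 'a': node 0→0
i=11 'c': node 0→6
i=12 'a': node 6→0 (fail-walked)
i=13 'e': node 0→0
i=14 'b': node 0→1
i=15 'a': node 1→0 (fail-walked)
i=16 'b': node 0→1
i=17 'c': node 1→6 (fail-walked)
i=18 'd': node 6→7
i=19 'a': node 7→8
i=20 'b': node 8→9  → match P1@[17:20]
i=21 'd': node 9→0 (fail-walked)
i=22 'b': node 0→1
i=23 'b': node 1→2
i=24 'a': node 2→3
i=25 'a': node 3→4
i=26 'a': node 4→5  → match P0@[22:26]
i=27 'd': node 5→0 (fail-walked)
i=28 'c': node 0→6
i=29 'b': node 6→1 (fail-walked)
i=30 'b': node 1→2
i=31 'a': node 2→3
i=32 'a': node 3→4
i=33 'a': node 4→5  → match P0@[29:33]
i=34 'd': node 5→0 (fail-walked)
i=35 'c': node 0→6
i=36 'c': node 6→6 (fail-walked)
i=37 'd': node 6→7
i=38 'a': node 7→8
i=39 'b': node 8→9  → match P1@[36:39]
i=40 'b': node 9→2 (fail-walked)
i=41 'b': node 2→2 (fail-walked)
i=42 'b': node 2→2 (fail-walked)
i=43 'a': node 2→3
i=44 'a': node 3→4
i=45 'a': node 4→5  → match P0@[41:45]
i=46 'b': node 5→1 (fail-walked)
i=47 'b': node 1→2
i=48 'a': node 2→3
i=49 'a': node 3→4
i=50 'a': node 4→5  → match P0@[46:50]
i=51 'c': node 5→6 (fail-walked)
i=52 'b': node 6→1 (fail-walked)
i=53 'b': node 1→2
i=54 'a': node 2→3
i=55 'a': node 3→4
i=56 'a': node 4→5  → match P0@[52:56]
i=57 'c': node 5→6 (fail-walked)
i=58 'd': node 6→7
i=59 'a': node 7→8
i=60 'b': node 8→9  → match P1@[57:60]
i=61 'e': node 9→0 (fail-walked)
i=62 'c': node 0→6
i=63 'c': node 6→6 (fail-walked)
i=64 'b': node 6→1 (fail-walked)
i=65 'e': node 1→0 (fail-walked)
i=66 'a': node 0→0
i=67 'e': node 0→0
i=68 'b': node 0→1

Result: [[6,0],[20,1],[26,0],[33,0],[39,1],[45,0],[50,0],[56,0],[60,1]]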